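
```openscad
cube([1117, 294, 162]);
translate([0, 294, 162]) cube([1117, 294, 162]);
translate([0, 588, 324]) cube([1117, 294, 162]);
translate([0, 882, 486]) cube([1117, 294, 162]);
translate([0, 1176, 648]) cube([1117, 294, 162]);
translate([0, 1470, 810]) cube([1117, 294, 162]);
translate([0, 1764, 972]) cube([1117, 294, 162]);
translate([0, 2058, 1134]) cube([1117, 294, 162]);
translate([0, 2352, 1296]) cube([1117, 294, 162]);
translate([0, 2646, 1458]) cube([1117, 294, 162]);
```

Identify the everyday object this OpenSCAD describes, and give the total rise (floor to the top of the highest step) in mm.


A staircase. The total rise is 1620 mm.

10 identical blocks, each offset up and back from the previous — a staircase. Each step is 162 mm tall and there are 10 of them, so the total rise is 10 × 162 = 1620 mm.


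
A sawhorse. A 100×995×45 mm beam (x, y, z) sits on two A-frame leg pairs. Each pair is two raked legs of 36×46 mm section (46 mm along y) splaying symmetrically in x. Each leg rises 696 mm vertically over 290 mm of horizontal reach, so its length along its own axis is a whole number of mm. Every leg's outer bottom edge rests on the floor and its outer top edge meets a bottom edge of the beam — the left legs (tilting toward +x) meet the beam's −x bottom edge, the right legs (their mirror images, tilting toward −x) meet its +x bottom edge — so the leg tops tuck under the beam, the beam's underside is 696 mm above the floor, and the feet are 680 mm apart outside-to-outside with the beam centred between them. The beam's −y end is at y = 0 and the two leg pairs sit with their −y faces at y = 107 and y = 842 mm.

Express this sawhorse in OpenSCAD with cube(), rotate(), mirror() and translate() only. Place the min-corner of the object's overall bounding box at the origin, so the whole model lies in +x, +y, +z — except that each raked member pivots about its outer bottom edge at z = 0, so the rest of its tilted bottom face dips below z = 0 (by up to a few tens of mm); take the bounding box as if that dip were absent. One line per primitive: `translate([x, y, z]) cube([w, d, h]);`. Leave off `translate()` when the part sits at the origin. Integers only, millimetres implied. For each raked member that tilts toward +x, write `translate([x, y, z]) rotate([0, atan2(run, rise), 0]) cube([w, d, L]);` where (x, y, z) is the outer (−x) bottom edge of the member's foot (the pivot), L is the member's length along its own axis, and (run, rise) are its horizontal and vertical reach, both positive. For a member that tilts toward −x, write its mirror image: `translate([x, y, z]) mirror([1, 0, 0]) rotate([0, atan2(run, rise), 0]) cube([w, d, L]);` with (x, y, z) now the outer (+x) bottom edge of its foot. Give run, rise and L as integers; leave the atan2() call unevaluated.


// leg length = √(290² + 696²) = 754
// right-leg outer foot x = 2·290 + 100 = 680
// beam min-corner = (290, 0, 696)
translate([290, 0, 696]) cube([100, 995, 45]);
translate([0, 107, 0]) rotate([0, atan2(290, 696), 0]) cube([36, 46, 754]);
translate([680, 107, 0]) mirror([1, 0, 0]) rotate([0, atan2(290, 696), 0]) cube([36, 46, 754]);
translate([0, 842, 0]) rotate([0, atan2(290, 696), 0]) cube([36, 46, 754]);
translate([680, 842, 0]) mirror([1, 0, 0]) rotate([0, atan2(290, 696), 0]) cube([36, 46, 754]);


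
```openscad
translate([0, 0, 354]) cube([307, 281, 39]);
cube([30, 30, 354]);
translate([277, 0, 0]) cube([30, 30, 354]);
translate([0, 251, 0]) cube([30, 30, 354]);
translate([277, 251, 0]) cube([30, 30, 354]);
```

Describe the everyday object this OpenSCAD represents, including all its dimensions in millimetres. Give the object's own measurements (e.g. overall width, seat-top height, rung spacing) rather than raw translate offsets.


A four-legged stool. The seat is a 307×281×39 mm slab whose top surface is at z = 393 mm; four square legs, each 30×30 mm in cross-section, run from the floor (z = 0) to the underside of the seat, each flush with a corner of the seat.


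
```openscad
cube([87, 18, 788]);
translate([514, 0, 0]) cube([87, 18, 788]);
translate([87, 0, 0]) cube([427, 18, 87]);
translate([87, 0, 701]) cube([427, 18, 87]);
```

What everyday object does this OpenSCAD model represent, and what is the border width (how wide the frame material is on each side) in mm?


A picture frame. The border width is 87 mm.

Four thin pieces enclosing a rectangular opening — a picture frame. The two full-height stiles are 788 mm tall; the top rail sits at z = 701 and is 87 mm tall, so the border above the opening is 788 − 701 = 87 mm, matching the stile x-width.


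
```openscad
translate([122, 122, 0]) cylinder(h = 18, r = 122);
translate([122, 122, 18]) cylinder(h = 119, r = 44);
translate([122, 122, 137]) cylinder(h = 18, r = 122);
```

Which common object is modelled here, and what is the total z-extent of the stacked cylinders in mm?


A spool. The overall height is 155 mm.

Three coaxial cylinders, large–small–large — a spool. Two 18 mm flanges and a 119 mm core give 18 + 119 + 18 = 155 mm.


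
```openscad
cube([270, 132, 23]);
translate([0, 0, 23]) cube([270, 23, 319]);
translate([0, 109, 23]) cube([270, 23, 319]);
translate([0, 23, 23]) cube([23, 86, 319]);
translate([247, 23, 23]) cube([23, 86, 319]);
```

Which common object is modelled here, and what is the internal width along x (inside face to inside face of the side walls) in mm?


An open box. The internal width is 224 mm.

A 270×132 base slab with four walls standing on it — an open box. The base is 270 mm wide and the walls are 23 mm thick, so the internal width is 270 − 2 × 23 = 224 mm.


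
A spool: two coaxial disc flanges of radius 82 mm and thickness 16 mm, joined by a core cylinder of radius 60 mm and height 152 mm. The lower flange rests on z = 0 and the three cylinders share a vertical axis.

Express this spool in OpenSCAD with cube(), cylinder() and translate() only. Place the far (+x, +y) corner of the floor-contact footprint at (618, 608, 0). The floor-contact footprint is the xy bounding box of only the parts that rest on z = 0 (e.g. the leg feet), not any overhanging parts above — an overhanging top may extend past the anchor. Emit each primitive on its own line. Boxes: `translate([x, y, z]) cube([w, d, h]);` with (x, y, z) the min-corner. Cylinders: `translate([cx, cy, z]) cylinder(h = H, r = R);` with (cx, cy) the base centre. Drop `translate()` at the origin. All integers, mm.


translate([536, 526, 0]) cylinder(h = 16, r = 82);
translate([536, 526, 16]) cylinder(h = 152, r = 60);
translate([536, 526, 168]) cylinder(h = 16, r = 82);


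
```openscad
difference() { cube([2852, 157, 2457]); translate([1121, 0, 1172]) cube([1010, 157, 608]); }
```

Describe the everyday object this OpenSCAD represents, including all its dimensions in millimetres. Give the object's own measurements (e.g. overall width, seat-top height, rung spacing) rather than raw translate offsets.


A wall 2852 mm long (x), 157 mm thick (y), 2457 mm tall, with a rectangular window opening cut through it. The opening is 1010 mm wide and 608 mm tall; its sill is at z = 1172 mm and its near (−x) edge is 1121 mm from the wall's −x end. The opening passes through the full wall thickness.


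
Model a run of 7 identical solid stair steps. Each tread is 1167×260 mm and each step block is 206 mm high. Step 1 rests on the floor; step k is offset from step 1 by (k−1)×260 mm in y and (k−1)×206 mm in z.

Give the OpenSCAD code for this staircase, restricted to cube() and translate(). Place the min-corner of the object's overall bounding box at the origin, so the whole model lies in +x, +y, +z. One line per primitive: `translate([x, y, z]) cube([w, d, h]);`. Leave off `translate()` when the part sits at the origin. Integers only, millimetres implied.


cube([1167, 260, 206]);
translate([0, 260, 206]) cube([1167, 260, 206]);
translate([0, 520, 412]) cube([1167, 260, 206]);
translate([0, 780, 618]) cube([1167, 260, 206]);
translate([0, 1040, 824]) cube([1167, 260, 206]);
translate([0, 1300, 1030]) cube([1167, 260, 206]);
translate([0, 1560, 1236]) cube([1167, 260, 206]);


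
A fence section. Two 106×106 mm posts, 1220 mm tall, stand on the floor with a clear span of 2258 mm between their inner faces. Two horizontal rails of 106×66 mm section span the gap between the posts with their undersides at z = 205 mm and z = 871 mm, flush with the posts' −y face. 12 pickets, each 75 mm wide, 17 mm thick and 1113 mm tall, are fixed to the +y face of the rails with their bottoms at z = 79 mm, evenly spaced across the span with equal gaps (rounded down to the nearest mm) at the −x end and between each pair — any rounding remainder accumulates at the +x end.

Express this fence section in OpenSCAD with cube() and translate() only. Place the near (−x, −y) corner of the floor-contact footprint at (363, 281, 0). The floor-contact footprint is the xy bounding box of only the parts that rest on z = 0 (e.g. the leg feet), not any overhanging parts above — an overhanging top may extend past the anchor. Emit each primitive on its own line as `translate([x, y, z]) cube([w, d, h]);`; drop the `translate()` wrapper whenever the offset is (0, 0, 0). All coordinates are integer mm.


translate([363, 281, 0]) cube([106, 106, 1220]);
translate([2727, 281, 0]) cube([106, 106, 1220]);
translate([469, 281, 205]) cube([2258, 106, 66]);
translate([469, 281, 871]) cube([2258, 106, 66]);
translate([573, 387, 79]) cube([75, 17, 1113]);
translate([752, 387, 79]) cube([75, 17, 1113]);
translate([931, 387, 79]) cube([75, 17, 1113]);
translate([1110, 387, 79]) cube([75, 17, 1113]);
translate([1289, 387, 79]) cube([75, 17, 1113]);
translate([1468, 387, 79]) cube([75, 17, 1113]);
translate([1647, 387, 79]) cube([75, 17, 1113]);
translate([1826, 387, 79]) cube([75, 17, 1113]);
translate([2005, 387, 79]) cube([75, 17, 1113]);
translate([2184, 387, 79]) cube([75, 17, 1113]);
translate([2363, 387, 79]) cube([75, 17, 1113]);
translate([2542, 387, 79]) cube([75, 17, 1113]);


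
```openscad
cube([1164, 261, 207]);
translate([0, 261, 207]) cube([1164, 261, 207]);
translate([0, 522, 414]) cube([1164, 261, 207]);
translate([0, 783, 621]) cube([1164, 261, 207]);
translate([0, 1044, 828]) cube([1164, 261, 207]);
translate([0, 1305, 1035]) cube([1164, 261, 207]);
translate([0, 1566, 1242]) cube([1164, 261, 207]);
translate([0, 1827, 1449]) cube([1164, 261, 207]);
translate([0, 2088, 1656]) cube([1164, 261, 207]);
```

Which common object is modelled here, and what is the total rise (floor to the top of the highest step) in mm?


A staircase. The total rise is 1863 mm.

9 identical blocks, each offset up and back from the previous — a staircase. Each step is 207 mm tall and there are 9 of them, so the total rise is 9 × 207 = 1863 mm.


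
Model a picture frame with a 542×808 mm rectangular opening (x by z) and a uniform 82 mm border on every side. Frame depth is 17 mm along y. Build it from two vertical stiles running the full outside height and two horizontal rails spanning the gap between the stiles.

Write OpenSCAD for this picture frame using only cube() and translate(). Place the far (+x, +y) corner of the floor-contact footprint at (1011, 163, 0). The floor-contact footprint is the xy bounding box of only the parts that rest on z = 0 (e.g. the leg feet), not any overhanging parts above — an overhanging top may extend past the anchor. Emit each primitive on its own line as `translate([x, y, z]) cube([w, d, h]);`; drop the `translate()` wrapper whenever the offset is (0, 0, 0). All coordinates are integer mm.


translate([305, 146, 0]) cube([82, 17, 972]);
translate([929, 146, 0]) cube([82, 17, 972]);
translate([387, 146, 0]) cube([542, 17, 82]);
translate([387, 146, 890]) cube([542, 17, 82]);


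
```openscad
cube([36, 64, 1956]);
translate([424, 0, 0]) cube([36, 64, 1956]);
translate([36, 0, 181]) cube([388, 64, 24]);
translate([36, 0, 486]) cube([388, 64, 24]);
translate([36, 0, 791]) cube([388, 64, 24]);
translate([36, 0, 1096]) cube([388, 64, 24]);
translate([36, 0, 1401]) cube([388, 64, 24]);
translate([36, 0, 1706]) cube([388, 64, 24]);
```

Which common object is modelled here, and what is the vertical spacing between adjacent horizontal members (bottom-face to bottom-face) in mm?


A ladder. The rung spacing is 305 mm.

Two tall 36×64 posts with 6 short bars between them — a ladder. Adjacent rungs sit at z = 181 and z = 486, so the spacing is 486 − 181 = 305 mm.


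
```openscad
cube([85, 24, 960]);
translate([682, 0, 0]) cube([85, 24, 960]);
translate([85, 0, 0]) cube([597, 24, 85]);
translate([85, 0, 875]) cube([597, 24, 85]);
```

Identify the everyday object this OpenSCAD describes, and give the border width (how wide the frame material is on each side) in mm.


A picture frame. The border width is 85 mm.

Four thin pieces enclosing a rectangular opening — a picture frame. The two full-height stiles are 960 mm tall; the top rail sits at z = 875 and is 85 mm tall, so the border above the opening is 960 − 875 = 85 mm, matching the stile x-width.


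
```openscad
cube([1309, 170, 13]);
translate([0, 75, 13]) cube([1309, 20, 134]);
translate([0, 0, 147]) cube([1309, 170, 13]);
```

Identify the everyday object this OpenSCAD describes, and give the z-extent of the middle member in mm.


An I-beam. The web height is 134 mm.

Two wide flanges with a thin centred web — an I-beam. Overall 160 mm minus two 13 mm flanges gives a web of 160 − 2·13 = 134 mm.


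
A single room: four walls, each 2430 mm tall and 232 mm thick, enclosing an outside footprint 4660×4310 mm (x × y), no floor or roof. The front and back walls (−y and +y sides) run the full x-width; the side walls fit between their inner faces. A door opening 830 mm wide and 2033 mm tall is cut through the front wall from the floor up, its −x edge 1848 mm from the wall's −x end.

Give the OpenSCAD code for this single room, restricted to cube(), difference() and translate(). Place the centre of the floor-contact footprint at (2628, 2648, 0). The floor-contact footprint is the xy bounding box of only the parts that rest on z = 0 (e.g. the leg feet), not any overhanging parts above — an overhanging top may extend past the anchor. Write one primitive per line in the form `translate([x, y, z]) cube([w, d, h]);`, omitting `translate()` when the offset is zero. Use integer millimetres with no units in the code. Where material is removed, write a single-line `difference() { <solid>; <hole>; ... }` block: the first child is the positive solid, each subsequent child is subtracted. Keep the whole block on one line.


difference() { translate([298, 493, 0]) cube([4660, 232, 2430]); translate([2146, 493, 0]) cube([830, 232, 2033]); }
translate([298, 4571, 0]) cube([4660, 232, 2430]);
translate([298, 725, 0]) cube([232, 3846, 2430]);
translate([4726, 725, 0]) cube([232, 3846, 2430]);


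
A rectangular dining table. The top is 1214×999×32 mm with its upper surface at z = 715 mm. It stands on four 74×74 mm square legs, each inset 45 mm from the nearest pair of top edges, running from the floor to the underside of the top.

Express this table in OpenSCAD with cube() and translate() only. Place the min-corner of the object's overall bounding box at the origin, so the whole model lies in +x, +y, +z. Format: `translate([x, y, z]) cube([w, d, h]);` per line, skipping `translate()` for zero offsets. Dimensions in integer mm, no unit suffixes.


// leg_h = 715 - 32 = 683
translate([0, 0, 683]) cube([1214, 999, 32]);
translate([45, 45, 0]) cube([74, 74, 683]);
translate([1095, 45, 0]) cube([74, 74, 683]);
translate([45, 880, 0]) cube([74, 74, 683]);
translate([1095, 880, 0]) cube([74, 74, 683]);


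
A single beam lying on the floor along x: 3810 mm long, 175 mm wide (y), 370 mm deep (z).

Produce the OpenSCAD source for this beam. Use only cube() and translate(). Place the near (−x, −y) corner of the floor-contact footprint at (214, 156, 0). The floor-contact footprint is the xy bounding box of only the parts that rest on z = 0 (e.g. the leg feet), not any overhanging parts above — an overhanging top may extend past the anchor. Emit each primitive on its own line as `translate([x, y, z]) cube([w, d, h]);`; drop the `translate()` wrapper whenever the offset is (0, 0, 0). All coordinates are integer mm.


translate([214, 156, 0]) cube([3810, 175, 370]);


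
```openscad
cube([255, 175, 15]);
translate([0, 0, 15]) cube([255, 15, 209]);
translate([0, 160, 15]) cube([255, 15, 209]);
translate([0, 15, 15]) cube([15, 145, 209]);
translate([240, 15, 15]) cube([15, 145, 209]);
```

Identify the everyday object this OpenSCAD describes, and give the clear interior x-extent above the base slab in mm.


An open box. The internal width is 225 mm.

A 255×175 base slab with four walls standing on it — an open box. The base is 255 mm wide and the walls are 15 mm thick, so the internal width is 255 − 2 × 15 = 225 mm.


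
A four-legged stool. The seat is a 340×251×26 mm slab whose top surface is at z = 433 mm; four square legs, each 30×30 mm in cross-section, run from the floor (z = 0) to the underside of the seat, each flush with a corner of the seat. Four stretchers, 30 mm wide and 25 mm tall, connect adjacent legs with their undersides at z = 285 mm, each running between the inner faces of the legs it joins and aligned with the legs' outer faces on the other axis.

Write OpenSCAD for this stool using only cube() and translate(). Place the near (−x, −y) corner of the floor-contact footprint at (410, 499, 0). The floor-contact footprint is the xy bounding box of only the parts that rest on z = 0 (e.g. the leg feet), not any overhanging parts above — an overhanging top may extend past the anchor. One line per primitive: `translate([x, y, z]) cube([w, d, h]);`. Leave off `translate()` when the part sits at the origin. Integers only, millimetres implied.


// leg_h = 433 - 26 = 407
// stretcher span = 340 - 2*30 = 280
translate([410, 499, 407]) cube([340, 251, 26]);
translate([410, 499, 0]) cube([30, 30, 407]);
translate([720, 499, 0]) cube([30, 30, 407]);
translate([410, 720, 0]) cube([30, 30, 407]);
translate([720, 720, 0]) cube([30, 30, 407]);
translate([440, 499, 285]) cube([280, 30, 25]);
translate([440, 720, 285]) cube([280, 30, 25]);
translate([410, 529, 285]) cube([30, 191, 25]);
translate([720, 529, 285]) cube([30, 191, 25]);


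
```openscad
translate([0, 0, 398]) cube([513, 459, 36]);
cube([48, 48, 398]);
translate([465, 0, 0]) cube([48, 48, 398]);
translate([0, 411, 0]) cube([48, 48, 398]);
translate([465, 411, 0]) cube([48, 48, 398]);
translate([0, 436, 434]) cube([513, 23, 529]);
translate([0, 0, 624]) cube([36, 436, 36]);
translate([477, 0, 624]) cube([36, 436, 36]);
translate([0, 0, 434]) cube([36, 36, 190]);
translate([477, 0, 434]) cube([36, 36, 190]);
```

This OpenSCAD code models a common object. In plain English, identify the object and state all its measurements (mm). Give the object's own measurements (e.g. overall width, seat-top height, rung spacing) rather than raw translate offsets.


A chair. The seat is a 513×459×36 mm slab with its top at z = 434 mm, on four 48×48 mm corner legs (flush with the seat edges, standing on z = 0). A flat backrest 23 mm thick, 529 mm tall, spans the full seat width and rises from the seat top along its +y edge, rear face flush with the rear of the seat. Two armrests of 36×36 mm section run along each side from the seat's front edge to the front of the backrest, top faces 226 mm above the seat top and outer faces flush with the seat's x-edges; a 36×36 mm post under the front of each armrest stands on the seat at the front corner.


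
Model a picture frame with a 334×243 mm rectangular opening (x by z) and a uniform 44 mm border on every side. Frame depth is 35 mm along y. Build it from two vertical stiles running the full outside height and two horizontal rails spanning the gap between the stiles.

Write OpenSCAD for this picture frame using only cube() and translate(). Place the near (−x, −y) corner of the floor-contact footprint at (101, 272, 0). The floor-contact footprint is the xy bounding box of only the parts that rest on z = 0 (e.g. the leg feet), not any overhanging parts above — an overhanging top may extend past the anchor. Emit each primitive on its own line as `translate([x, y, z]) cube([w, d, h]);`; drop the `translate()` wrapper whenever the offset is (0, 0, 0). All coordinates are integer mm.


translate([101, 272, 0]) cube([44, 35, 331]);
translate([479, 272, 0]) cube([44, 35, 331]);
translate([145, 272, 0]) cube([334, 35, 44]);
translate([145, 272, 287]) cube([334, 35, 44]);


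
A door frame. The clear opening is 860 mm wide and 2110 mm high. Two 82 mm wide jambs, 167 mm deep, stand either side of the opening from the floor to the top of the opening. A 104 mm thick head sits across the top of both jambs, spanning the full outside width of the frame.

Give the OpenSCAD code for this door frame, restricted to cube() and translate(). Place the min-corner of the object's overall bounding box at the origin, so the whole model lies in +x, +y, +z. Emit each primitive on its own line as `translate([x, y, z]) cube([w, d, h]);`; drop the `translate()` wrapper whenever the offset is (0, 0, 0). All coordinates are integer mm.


cube([82, 167, 2110]);
translate([942, 0, 0]) cube([82, 167, 2110]);
translate([0, 0, 2110]) cube([1024, 167, 104]);


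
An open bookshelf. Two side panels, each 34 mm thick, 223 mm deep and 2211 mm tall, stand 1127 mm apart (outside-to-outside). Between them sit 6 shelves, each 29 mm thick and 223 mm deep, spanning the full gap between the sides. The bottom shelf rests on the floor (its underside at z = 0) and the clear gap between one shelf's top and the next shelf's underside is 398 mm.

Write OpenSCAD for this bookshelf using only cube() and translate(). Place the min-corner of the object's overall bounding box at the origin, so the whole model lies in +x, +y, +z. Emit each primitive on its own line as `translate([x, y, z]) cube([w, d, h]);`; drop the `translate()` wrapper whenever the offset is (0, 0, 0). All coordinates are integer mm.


cube([34, 223, 2211]);
translate([1093, 0, 0]) cube([34, 223, 2211]);
translate([34, 0, 0]) cube([1059, 223, 29]);
translate([34, 0, 427]) cube([1059, 223, 29]);
translate([34, 0, 854]) cube([1059, 223, 29]);
translate([34, 0, 1281]) cube([1059, 223, 29]);
translate([34, 0, 1708]) cube([1059, 223, 29]);
translate([34, 0, 2135]) cube([1059, 223, 29]);


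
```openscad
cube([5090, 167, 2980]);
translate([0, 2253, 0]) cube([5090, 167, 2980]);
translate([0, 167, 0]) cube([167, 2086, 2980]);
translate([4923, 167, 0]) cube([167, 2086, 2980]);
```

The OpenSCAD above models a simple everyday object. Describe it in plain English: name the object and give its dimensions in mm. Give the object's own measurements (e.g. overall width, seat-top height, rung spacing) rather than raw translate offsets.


The wall frame of a small rectangular building: four walls, each 2980 mm tall and 167 mm thick, enclosing a footprint 5090 mm (x) by 2420 mm (y) outside-to-outside, with no floor or roof. The front and back walls (the −y and +y sides) span the full width; the two side walls fit between them.


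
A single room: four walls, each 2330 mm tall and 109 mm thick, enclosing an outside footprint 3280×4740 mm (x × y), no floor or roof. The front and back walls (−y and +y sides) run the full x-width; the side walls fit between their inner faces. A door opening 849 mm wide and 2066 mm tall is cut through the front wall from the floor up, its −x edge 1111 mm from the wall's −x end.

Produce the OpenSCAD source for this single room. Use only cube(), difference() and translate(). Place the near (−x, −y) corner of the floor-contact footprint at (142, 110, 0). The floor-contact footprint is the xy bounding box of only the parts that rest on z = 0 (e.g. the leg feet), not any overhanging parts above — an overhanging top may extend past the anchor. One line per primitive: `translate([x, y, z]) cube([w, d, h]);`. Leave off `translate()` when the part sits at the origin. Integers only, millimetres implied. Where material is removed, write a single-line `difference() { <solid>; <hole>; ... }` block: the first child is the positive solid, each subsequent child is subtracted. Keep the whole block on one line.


difference() { translate([142, 110, 0]) cube([3280, 109, 2330]); translate([1253, 110, 0]) cube([849, 109, 2066]); }
translate([142, 4741, 0]) cube([3280, 109, 2330]);
translate([142, 219, 0]) cube([109, 4522, 2330]);
translate([3313, 219, 0]) cube([109, 4522, 2330]);


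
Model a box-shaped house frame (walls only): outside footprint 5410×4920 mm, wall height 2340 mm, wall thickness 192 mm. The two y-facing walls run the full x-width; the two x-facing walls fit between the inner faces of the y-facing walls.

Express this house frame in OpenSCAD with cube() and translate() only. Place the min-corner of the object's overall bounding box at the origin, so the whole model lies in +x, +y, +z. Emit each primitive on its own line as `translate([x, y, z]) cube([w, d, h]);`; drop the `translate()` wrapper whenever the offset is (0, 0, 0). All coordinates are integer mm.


cube([5410, 192, 2340]);
translate([0, 4728, 0]) cube([5410, 192, 2340]);
translate([0, 192, 0]) cube([192, 4536, 2340]);
translate([5218, 192, 0]) cube([192, 4536, 2340]);


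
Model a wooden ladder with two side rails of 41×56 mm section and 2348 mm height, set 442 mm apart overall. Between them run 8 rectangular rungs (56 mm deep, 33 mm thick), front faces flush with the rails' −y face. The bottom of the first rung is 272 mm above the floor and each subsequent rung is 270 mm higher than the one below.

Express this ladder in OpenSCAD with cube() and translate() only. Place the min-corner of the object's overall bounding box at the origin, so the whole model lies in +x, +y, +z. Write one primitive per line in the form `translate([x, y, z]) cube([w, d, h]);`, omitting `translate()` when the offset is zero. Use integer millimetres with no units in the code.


cube([41, 56, 2348]);
translate([401, 0, 0]) cube([41, 56, 2348]);
translate([41, 0, 272]) cube([360, 56, 33]);
translate([41, 0, 542]) cube([360, 56, 33]);
translate([41, 0, 812]) cube([360, 56, 33]);
translate([41, 0, 1082]) cube([360, 56, 33]);
translate([41, 0, 1352]) cube([360, 56, 33]);
translate([41, 0, 1622]) cube([360, 56, 33]);
translate([41, 0, 1892]) cube([360, 56, 33]);
translate([41, 0, 2162]) cube([360, 56, 33]);


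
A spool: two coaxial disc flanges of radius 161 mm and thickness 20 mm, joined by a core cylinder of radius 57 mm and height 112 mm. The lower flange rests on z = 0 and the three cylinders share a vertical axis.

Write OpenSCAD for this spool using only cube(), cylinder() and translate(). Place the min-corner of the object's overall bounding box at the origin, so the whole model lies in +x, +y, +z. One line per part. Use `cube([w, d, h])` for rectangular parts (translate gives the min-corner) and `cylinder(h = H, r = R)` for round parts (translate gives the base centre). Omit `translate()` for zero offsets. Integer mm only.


translate([161, 161, 0]) cylinder(h = 20, r = 161);
translate([161, 161, 20]) cylinder(h = 112, r = 57);
translate([161, 161, 132]) cylinder(h = 20, r = 161);


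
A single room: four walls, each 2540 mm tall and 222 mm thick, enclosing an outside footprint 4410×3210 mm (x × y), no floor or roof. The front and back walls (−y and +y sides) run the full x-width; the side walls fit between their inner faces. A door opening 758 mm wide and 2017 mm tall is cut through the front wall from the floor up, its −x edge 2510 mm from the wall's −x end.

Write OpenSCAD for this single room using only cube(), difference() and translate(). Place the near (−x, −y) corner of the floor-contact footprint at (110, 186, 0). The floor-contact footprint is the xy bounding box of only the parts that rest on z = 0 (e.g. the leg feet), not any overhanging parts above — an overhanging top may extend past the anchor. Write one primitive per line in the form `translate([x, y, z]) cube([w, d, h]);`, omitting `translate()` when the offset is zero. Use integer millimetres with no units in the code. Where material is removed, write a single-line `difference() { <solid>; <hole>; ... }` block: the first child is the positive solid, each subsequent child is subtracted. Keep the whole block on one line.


difference() { translate([110, 186, 0]) cube([4410, 222, 2540]); translate([2620, 186, 0]) cube([758, 222, 2017]); }
translate([110, 3174, 0]) cube([4410, 222, 2540]);
translate([110, 408, 0]) cube([222, 2766, 2540]);
translate([4298, 408, 0]) cube([222, 2766, 2540]);


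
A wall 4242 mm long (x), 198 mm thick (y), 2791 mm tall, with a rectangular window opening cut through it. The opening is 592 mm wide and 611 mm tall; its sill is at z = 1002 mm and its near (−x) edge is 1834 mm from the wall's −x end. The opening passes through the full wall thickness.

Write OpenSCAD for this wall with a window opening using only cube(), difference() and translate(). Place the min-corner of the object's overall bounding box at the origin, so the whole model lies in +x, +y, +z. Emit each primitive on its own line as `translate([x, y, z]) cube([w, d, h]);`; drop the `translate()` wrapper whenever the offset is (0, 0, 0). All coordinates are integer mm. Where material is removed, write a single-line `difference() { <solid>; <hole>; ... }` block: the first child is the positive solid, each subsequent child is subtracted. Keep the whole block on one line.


difference() { cube([4242, 198, 2791]); translate([1834, 0, 1002]) cube([592, 198, 611]); }


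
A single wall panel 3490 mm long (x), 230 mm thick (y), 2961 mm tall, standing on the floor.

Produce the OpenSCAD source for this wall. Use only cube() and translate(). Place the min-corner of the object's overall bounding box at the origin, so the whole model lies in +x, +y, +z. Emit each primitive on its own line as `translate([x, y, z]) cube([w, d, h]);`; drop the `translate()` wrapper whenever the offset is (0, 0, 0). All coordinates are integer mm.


cube([3490, 230, 2961]);


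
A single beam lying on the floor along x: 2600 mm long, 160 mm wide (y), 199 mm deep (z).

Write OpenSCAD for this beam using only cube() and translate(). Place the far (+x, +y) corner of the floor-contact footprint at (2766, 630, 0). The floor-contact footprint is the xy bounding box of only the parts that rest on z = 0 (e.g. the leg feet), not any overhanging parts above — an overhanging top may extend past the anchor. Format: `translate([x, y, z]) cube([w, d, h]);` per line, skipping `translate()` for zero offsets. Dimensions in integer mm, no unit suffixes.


translate([166, 470, 0]) cube([2600, 160, 199]);


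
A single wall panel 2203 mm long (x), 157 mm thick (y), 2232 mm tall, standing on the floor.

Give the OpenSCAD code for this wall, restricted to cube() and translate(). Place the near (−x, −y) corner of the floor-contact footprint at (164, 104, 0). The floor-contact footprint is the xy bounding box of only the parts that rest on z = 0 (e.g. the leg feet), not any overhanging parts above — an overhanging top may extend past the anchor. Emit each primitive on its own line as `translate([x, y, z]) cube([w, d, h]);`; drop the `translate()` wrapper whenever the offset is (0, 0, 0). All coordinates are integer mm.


translate([164, 104, 0]) cube([2203, 157, 2232]);


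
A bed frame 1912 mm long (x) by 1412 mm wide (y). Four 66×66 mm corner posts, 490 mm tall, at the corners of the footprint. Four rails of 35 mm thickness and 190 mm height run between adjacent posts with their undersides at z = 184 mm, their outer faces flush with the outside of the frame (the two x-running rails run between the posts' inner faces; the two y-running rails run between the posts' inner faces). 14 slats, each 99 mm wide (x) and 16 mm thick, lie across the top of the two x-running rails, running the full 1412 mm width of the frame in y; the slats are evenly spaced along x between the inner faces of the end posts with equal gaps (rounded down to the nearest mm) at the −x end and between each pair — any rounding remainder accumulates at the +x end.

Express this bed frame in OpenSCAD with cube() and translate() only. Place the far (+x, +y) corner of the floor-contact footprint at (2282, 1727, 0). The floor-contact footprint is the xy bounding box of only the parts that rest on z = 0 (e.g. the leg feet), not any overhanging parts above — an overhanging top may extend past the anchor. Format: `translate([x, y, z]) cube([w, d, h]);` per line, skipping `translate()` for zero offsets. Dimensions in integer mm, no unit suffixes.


translate([370, 315, 0]) cube([66, 66, 490]);
translate([370, 1661, 0]) cube([66, 66, 490]);
translate([2216, 315, 0]) cube([66, 66, 490]);
translate([2216, 1661, 0]) cube([66, 66, 490]);
translate([436, 315, 184]) cube([1780, 35, 190]);
translate([436, 1692, 184]) cube([1780, 35, 190]);
translate([370, 381, 184]) cube([35, 1280, 190]);
translate([2247, 381, 184]) cube([35, 1280, 190]);
translate([462, 315, 374]) cube([99, 1412, 16]);
translate([587, 315, 374]) cube([99, 1412, 16]);
translate([712, 315, 374]) cube([99, 1412, 16]);
translate([837, 315, 374]) cube([99, 1412, 16]);
translate([962, 315, 374]) cube([99, 1412, 16]);
translate([1087, 315, 374]) cube([99, 1412, 16]);
translate([1212, 315, 374]) cube([99, 1412, 16]);
translate([1337, 315, 374]) cube([99, 1412, 16]);
translate([1462, 315, 374]) cube([99, 1412, 16]);
translate([1587, 315, 374]) cube([99, 1412, 16]);
translate([1712, 315, 374]) cube([99, 1412, 16]);
translate([1837, 315, 374]) cube([99, 1412, 16]);
translate([1962, 315, 374]) cube([99, 1412, 16]);
translate([2087, 315, 374]) cube([99, 1412, 16]);


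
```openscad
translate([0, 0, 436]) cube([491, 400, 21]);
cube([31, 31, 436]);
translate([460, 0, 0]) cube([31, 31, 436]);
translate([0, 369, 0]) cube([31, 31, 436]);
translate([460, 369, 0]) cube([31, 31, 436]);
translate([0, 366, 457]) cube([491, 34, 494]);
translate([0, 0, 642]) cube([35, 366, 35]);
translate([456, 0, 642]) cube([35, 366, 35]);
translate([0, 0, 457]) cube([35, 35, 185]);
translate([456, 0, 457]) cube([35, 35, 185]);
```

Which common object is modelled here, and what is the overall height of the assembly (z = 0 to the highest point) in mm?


A chair. The overall height is 951 mm.

A slab on four corner posts with a tall panel at the back — a chair. The seat slab sits at z = 436 with thickness 21, and the 494 mm backrest starts at the seat top, so the overall height is 436 + 21 + 494 = 951 mm.


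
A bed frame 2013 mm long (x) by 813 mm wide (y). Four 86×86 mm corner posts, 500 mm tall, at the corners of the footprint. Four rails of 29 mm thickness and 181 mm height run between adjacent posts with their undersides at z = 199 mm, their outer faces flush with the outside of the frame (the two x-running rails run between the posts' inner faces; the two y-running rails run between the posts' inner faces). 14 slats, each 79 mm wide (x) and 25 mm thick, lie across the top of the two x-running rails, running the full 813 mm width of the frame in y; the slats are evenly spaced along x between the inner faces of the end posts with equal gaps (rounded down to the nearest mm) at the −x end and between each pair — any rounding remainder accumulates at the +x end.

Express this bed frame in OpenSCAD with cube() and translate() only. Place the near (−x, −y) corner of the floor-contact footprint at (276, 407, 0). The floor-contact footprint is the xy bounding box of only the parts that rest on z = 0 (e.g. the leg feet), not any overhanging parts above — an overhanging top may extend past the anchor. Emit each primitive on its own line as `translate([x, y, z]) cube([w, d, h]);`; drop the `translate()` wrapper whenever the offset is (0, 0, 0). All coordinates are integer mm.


translate([276, 407, 0]) cube([86, 86, 500]);
translate([276, 1134, 0]) cube([86, 86, 500]);
translate([2203, 407, 0]) cube([86, 86, 500]);
translate([2203, 1134, 0]) cube([86, 86, 500]);
translate([362, 407, 199]) cube([1841, 29, 181]);
translate([362, 1191, 199]) cube([1841, 29, 181]);
translate([276, 493, 199]) cube([29, 641, 181]);
translate([2260, 493, 199]) cube([29, 641, 181]);
translate([411, 407, 380]) cube([79, 813, 25]);
translate([539, 407, 380]) cube([79, 813, 25]);
translate([667, 407, 380]) cube([79, 813, 25]);
translate([795, 407, 380]) cube([79, 813, 25]);
translate([923, 407, 380]) cube([79, 813, 25]);
translate([1051, 407, 380]) cube([79, 813, 25]);
translate([1179, 407, 380]) cube([79, 813, 25]);
translate([1307, 407, 380]) cube([79, 813, 25]);
translate([1435, 407, 380]) cube([79, 813, 25]);
translate([1563, 407, 380]) cube([79, 813, 25]);
translate([1691, 407, 380]) cube([79, 813, 25]);
translate([1819, 407, 380]) cube([79, 813, 25]);
translate([1947, 407, 380]) cube([79, 813, 25]);
translate([2075, 407, 380]) cube([79, 813, 25]);


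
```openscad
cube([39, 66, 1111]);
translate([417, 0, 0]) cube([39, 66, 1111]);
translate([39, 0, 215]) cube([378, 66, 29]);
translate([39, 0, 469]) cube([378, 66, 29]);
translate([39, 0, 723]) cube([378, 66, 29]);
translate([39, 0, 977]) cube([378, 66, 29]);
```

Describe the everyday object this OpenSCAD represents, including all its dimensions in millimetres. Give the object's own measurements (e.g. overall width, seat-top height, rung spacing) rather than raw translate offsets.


A straight ladder. Two 39×66 mm vertical rails, 1111 mm tall, stand 456 mm apart (outside-to-outside) with their front faces coplanar on the −y side. 4 rungs, each 66 mm deep and 29 mm tall, span between the inner faces of the rails, front faces flush with the rails. The lowest rung's underside is at z = 215 mm and rungs are spaced 254 mm apart (underside to underside).


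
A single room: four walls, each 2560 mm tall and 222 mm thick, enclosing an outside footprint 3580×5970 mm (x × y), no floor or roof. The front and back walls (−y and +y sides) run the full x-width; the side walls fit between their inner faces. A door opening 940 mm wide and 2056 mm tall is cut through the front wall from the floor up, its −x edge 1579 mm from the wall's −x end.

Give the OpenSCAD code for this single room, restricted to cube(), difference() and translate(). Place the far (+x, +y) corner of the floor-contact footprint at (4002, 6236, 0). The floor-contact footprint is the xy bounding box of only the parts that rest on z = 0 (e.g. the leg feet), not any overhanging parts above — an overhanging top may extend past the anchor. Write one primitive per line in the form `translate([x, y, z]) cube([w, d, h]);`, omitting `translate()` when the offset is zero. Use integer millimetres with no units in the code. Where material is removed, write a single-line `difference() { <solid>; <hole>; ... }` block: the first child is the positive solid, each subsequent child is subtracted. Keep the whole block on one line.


difference() { translate([422, 266, 0]) cube([3580, 222, 2560]); translate([2001, 266, 0]) cube([940, 222, 2056]); }
translate([422, 6014, 0]) cube([3580, 222, 2560]);
translate([422, 488, 0]) cube([222, 5526, 2560]);
translate([3780, 488, 0]) cube([222, 5526, 2560]);


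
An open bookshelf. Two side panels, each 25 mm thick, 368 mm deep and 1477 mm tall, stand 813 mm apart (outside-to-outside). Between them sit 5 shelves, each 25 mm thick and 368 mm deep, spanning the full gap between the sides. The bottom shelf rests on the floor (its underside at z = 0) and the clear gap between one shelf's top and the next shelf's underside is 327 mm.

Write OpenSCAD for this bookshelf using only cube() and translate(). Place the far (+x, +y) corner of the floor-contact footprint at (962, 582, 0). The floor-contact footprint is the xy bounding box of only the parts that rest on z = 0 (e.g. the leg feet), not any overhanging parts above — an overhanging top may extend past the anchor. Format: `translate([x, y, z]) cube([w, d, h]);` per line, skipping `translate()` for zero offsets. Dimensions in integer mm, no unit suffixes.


translate([149, 214, 0]) cube([25, 368, 1477]);
translate([937, 214, 0]) cube([25, 368, 1477]);
translate([174, 214, 0]) cube([763, 368, 25]);
translate([174, 214, 352]) cube([763, 368, 25]);
translate([174, 214, 704]) cube([763, 368, 25]);
translate([174, 214, 1056]) cube([763, 368, 25]);
translate([174, 214, 1408]) cube([763, 368, 25]);
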